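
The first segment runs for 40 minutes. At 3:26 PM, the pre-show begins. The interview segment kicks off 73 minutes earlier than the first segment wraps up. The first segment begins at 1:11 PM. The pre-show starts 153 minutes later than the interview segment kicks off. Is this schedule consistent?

No

The first segment ends at 1:11 PM + 40 min = 1:51 PM.
The interview segment starts at 1:51 PM − 73 min = 12:38 PM.
The pre-show starts at 12:38 PM + 153 min = 3:11 PM.
But the pre-show is also said to start at 3:26 PM — a 15-minute conflict.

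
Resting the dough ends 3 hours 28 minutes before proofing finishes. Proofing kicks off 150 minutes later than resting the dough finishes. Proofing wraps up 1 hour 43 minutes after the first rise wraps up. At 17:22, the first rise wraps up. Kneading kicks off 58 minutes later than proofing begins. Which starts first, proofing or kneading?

proofing

Proofing ends at 17:22 + 103 min = 19:05.
Resting the dough ends at 19:05 − 208 min = 15:37.
Proofing starts at 15:37 + 150 min = 18:07.
Kneading starts at 18:07 + 58 min = 19:05.
Proofing starts at 18:07 and kneading starts at 19:05, so proofing is first.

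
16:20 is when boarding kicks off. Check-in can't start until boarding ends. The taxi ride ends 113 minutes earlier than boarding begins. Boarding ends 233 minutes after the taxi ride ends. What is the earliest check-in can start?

The taxi ride ends at 16:20 − 113 min = 14:27.
Boarding ends at 14:27 + 233 min = 18:20.
Check-in is bounded by boarding, so the earliest it can start is 18:20.

18:20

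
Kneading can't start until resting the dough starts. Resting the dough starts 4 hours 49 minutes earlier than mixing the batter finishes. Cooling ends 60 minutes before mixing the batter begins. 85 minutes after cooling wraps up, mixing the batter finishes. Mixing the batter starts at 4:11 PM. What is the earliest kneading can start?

Cooling ends at 4:11 PM − 60 min = 3:11 PM.
Mixing the batter ends at 3:11 PM + 85 min = 4:36 PM.
Resting the dough starts at 4:36 PM − 289 min = 11:47 AM.
Kneading is bounded by resting the dough, so the earliest it can start is 11:47 AM.

11:47 AM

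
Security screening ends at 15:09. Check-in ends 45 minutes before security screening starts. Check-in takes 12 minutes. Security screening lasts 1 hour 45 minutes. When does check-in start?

12:27

Security screening starts at 15:09 − 105 min = 13:24.
Check-in ends at 13:24 − 45 min = 12:39.
Check-in starts at 12:39 − 12 min = 12:27.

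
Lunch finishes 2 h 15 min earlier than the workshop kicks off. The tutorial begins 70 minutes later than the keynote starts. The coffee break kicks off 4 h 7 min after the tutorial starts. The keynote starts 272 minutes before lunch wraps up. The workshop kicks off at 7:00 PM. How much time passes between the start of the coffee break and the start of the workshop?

Lunch ends at 7:00 PM − 135 min = 4:45 PM.
The keynote starts at 4:45 PM − 272 min = 12:13 PM.
The tutorial starts at 12:13 PM + 70 min = 1:23 PM.
The coffee break starts at 1:23 PM + 247 min = 5:30 PM.
From 5:30 PM to 7:00 PM is 1 hour 30 minutes.

1 hour 30 minutes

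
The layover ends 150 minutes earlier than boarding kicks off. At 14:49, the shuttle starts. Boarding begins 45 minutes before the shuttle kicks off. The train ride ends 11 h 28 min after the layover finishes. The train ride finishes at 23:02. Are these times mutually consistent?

Yes

Boarding starts at 14:49 − 45 min = 14:04.
The layover ends at 14:04 − 150 min = 11:34.
The train ride ends at 11:34 + 688 min = 23:02.
That matches the stated 23:02, so the schedule is consistent.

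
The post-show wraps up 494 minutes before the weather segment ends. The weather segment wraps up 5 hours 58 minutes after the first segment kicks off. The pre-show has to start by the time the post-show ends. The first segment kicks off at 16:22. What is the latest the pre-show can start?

14:06

The weather segment ends at 16:22 + 358 min = 22:20.
The post-show ends at 22:20 − 494 min = 14:06.
The pre-show is bounded by the post-show, so the latest it can start is 14:06.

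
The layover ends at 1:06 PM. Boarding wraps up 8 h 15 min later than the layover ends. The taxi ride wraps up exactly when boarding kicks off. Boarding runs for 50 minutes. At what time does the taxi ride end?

8:31 PM

Boarding ends at 1:06 PM + 495 min = 9:21 PM.
Boarding starts at 9:21 PM − 50 min = 8:31 PM.
So the taxi ride ends at 8:31 PM.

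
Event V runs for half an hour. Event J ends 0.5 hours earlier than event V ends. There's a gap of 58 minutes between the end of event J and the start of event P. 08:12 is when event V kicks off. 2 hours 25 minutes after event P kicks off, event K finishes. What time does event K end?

11:35

Event V ends at 08:12 + 30 min = 08:42.
Event J ends at 08:42 − 30 min = 08:12.
Event P starts at 08:12 + 58 min = 09:10.
Event K ends at 09:10 + 145 min = 11:35.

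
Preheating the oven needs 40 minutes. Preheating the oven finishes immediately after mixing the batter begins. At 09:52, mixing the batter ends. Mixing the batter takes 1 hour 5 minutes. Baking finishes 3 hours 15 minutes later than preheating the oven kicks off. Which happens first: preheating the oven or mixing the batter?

preheating the oven

Mixing the batter starts at 09:52 − 65 min = 08:47.
So preheating the oven ends at 08:47.
Preheating the oven starts at 08:47 − 40 min = 08:07.
Preheating the oven starts at 08:07 and mixing the batter starts at 08:47, so preheating the oven is first.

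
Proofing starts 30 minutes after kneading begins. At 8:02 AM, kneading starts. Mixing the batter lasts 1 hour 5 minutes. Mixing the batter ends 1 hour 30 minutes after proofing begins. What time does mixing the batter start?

8:57 AM

Proofing starts at 8:02 AM + 30 min = 8:32 AM.
Mixing the batter ends at 8:32 AM + 90 min = 10:02 AM.
Mixing the batter starts at 10:02 AM − 65 min = 8:57 AM.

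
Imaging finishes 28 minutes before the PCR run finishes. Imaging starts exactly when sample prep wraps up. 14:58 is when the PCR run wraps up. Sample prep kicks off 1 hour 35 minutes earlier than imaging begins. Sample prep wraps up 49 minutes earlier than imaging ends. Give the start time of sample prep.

12:06

Imaging ends at 14:58 − 28 min = 14:30.
Sample prep ends at 14:30 − 49 min = 13:41.
So imaging starts at 13:41.
Sample prep starts at 13:41 − 95 min = 12:06.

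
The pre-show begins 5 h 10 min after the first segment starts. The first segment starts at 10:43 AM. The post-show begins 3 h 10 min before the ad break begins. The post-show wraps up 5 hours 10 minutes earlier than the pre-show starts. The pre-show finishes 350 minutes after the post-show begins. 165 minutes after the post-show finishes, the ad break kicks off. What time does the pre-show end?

4:08 PM

The pre-show starts at 10:43 AM + 310 min = 3:53 PM.
The post-show ends at 3:53 PM − 310 min = 10:43 AM.
The ad break starts at 10:43 AM + 165 min = 1:28 PM.
The post-show starts at 1:28 PM − 190 min = 10:18 AM.
The pre-show ends at 10:18 AM + 350 min = 4:08 PM.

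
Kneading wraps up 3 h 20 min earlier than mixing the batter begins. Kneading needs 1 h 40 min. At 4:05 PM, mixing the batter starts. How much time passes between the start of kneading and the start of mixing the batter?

300 minutes

Kneading ends at 4:05 PM − 200 min = 12:45 PM.
Kneading starts at 12:45 PM − 100 min = 11:05 AM.
From 11:05 AM to 4:05 PM is 300 minutes.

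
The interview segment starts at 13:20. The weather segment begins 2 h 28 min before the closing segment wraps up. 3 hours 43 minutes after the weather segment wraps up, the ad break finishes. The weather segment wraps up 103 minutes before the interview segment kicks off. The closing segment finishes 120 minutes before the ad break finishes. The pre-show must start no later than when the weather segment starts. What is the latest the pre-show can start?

10:52

The weather segment ends at 13:20 − 103 min = 11:37.
The ad break ends at 11:37 + 223 min = 15:20.
The closing segment ends at 15:20 − 120 min = 13:20.
The weather segment starts at 13:20 − 148 min = 10:52.
The pre-show is bounded by the weather segment, so the latest it can start is 10:52.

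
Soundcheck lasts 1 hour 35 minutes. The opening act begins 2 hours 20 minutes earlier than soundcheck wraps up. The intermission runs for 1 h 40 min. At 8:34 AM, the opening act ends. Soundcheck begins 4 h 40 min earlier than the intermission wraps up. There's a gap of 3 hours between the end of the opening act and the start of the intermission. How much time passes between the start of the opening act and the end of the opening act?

45 minutes

The intermission starts at 8:34 AM + 180 min = 11:34 AM.
The intermission ends at 11:34 AM + 100 min = 1:14 PM.
Soundcheck starts at 1:14 PM − 280 min = 8:34 AM.
Soundcheck ends at 8:34 AM + 95 min = 10:09 AM.
The opening act starts at 10:09 AM − 140 min = 7:49 AM.
From 7:49 AM to 8:34 AM is 45 minutes.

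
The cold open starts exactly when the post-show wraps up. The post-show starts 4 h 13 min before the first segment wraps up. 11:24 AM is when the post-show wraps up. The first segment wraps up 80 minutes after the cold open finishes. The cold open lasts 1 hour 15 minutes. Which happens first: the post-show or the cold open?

the post-show

The cold open starts at 11:24 AM.
The cold open ends at 11:24 AM + 75 min = 12:39 PM.
The first segment ends at 12:39 PM + 80 min = 1:59 PM.
The post-show starts at 1:59 PM − 253 min = 9:46 AM.
The post-show starts at 9:46 AM and the cold open starts at 11:24 AM, so the post-show is first.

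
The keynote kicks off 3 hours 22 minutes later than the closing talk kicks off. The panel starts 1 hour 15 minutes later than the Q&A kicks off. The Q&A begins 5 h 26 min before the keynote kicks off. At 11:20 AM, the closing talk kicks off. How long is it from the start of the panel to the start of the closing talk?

49 minutes

The keynote starts at 11:20 AM + 202 min = 2:42 PM.
The Q&A starts at 2:42 PM − 326 min = 9:16 AM.
The panel starts at 9:16 AM + 75 min = 10:31 AM.
From 10:31 AM to 11:20 AM is 49 minutes.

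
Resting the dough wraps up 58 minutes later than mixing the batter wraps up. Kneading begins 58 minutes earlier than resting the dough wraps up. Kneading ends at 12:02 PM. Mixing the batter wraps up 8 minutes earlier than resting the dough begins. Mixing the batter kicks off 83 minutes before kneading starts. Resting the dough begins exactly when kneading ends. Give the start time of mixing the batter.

Resting the dough starts at 12:02 PM.
Mixing the batter ends at 12:02 PM − 8 min = 11:54 AM.
Resting the dough ends at 11:54 AM + 58 min = 12:52 PM.
Kneading starts at 12:52 PM − 58 min = 11:54 AM.
Mixing the batter starts at 11:54 AM − 83 min = 10:31 AM.

10:31 AM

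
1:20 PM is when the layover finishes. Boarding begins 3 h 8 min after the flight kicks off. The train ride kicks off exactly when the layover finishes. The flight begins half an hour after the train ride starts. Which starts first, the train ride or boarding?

The train ride starts at 1:20 PM.
The flight starts at 1:20 PM + 30 min = 1:50 PM.
Boarding starts at 1:50 PM + 188 min = 4:58 PM.
The train ride starts at 1:20 PM and boarding starts at 4:58 PM, so the train ride is first.

the train ride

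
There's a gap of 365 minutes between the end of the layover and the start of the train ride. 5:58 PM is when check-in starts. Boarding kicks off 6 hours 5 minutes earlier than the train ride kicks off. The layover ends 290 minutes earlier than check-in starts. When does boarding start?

The layover ends at 5:58 PM − 290 min = 1:08 PM.
The train ride starts at 1:08 PM + 365 min = 7:13 PM.
Boarding starts at 7:13 PM − 365 min = 1:08 PM.

1:08 PM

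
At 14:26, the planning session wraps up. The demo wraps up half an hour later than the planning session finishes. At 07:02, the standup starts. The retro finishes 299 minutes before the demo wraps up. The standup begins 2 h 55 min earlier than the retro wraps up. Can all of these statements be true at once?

Yes

The demo ends at 14:26 + 30 min = 14:56.
The retro ends at 14:56 − 299 min = 09:57.
The standup starts at 09:57 − 175 min = 07:02.
That matches the stated 07:02, so the schedule is consistent.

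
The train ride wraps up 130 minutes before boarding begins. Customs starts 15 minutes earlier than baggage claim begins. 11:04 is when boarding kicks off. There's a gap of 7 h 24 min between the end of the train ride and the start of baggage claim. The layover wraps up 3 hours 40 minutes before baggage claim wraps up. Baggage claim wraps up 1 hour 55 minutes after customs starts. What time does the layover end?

14:18

The train ride ends at 11:04 − 130 min = 08:54.
Baggage claim starts at 08:54 + 444 min = 16:18.
Customs starts at 16:18 − 15 min = 16:03.
Baggage claim ends at 16:03 + 115 min = 17:58.
The layover ends at 17:58 − 220 min = 14:18.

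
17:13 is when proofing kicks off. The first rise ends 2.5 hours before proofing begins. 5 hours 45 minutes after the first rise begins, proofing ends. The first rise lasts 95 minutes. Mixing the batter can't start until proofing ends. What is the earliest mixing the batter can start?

18:53

The first rise ends at 17:13 − 150 min = 14:43.
The first rise starts at 14:43 − 95 min = 13:08.
Proofing ends at 13:08 + 345 min = 18:53.
Mixing the batter is bounded by proofing, so the earliest it can start is 18:53.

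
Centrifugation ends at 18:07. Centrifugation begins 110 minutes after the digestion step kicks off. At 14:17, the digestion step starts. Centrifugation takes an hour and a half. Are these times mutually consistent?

Centrifugation starts at 14:17 + 110 min = 16:07.
Centrifugation ends at 16:07 + 90 min = 17:37.
But centrifugation is also said to end at 18:07 — a 30-minute conflict.

No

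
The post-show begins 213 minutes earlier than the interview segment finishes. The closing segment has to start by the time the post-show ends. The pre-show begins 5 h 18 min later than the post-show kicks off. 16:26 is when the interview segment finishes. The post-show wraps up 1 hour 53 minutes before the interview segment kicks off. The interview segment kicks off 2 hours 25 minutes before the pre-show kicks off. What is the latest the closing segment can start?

The post-show starts at 16:26 − 213 min = 12:53.
The pre-show starts at 12:53 + 318 min = 18:11.
The interview segment starts at 18:11 − 145 min = 15:46.
The post-show ends at 15:46 − 113 min = 13:53.
The closing segment is bounded by the post-show, so the latest it can start is 13:53.

13:53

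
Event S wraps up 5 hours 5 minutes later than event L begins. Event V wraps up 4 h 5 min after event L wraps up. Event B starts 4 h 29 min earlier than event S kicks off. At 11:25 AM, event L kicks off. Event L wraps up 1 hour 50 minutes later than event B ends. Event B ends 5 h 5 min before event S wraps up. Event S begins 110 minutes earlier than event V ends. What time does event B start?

Event S ends at 11:25 AM + 305 min = 4:30 PM.
Event B ends at 4:30 PM − 305 min = 11:25 AM.
Event L ends at 11:25 AM + 110 min = 1:15 PM.
Event V ends at 1:15 PM + 245 min = 5:20 PM.
Event S starts at 5:20 PM − 110 min = 3:30 PM.
Event B starts at 3:30 PM − 269 min = 11:01 AM.

11:01 AM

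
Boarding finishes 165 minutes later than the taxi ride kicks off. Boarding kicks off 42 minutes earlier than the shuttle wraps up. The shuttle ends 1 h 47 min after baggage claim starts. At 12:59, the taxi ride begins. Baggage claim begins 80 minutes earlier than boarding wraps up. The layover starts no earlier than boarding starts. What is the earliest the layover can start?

Boarding ends at 12:59 + 165 min = 15:44.
Baggage claim starts at 15:44 − 80 min = 14:24.
The shuttle ends at 14:24 + 107 min = 16:11.
Boarding starts at 16:11 − 42 min = 15:29.
The layover is bounded by boarding, so the earliest it can start is 15:29.

15:29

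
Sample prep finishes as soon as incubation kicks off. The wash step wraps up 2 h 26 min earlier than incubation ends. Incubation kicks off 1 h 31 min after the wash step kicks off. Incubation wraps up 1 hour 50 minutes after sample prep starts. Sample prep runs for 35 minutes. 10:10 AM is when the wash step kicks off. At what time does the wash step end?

10:30 AM

Incubation starts at 10:10 AM + 91 min = 11:41 AM.
So sample prep ends at 11:41 AM.
Sample prep starts at 11:41 AM − 35 min = 11:06 AM.
Incubation ends at 11:06 AM + 110 min = 12:56 PM.
The wash step ends at 12:56 PM − 146 min = 10:30 AM.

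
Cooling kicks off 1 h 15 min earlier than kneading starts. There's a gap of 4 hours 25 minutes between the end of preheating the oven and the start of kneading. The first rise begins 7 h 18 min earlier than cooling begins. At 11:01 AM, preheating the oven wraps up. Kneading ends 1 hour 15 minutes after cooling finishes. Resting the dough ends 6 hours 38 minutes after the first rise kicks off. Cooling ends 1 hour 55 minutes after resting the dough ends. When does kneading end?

4:41 PM

Kneading starts at 11:01 AM + 265 min = 3:26 PM.
Cooling starts at 3:26 PM − 75 min = 2:11 PM.
The first rise starts at 2:11 PM − 438 min = 6:53 AM.
Resting the dough ends at 6:53 AM + 398 min = 1:31 PM.
Cooling ends at 1:31 PM + 115 min = 3:26 PM.
Kneading ends at 3:26 PM + 75 min = 4:41 PM.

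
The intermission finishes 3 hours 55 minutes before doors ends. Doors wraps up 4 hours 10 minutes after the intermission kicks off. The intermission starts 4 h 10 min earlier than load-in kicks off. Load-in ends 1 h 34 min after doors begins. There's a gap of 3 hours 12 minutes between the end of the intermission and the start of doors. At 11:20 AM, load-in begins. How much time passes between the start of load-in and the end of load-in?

The intermission starts at 11:20 AM − 250 min = 7:10 AM.
Doors ends at 7:10 AM + 250 min = 11:20 AM.
The intermission ends at 11:20 AM − 235 min = 7:25 AM.
Doors starts at 7:25 AM + 192 min = 10:37 AM.
Load-in ends at 10:37 AM + 94 min = 12:11 PM.
From 11:20 AM to 12:11 PM is 51 minutes.

51 minutes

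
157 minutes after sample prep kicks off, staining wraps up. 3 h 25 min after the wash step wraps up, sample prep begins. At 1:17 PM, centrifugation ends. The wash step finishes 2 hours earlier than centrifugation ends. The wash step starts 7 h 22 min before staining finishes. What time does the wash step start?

The wash step ends at 1:17 PM − 120 min = 11:17 AM.
Sample prep starts at 11:17 AM + 205 min = 2:42 PM.
Staining ends at 2:42 PM + 157 min = 5:19 PM.
The wash step starts at 5:19 PM − 442 min = 9:57 AM.

9:57 AM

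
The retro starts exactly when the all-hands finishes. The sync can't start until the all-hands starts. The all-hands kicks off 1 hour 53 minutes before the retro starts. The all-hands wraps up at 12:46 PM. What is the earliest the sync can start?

The retro starts at 12:46 PM.
The all-hands starts at 12:46 PM − 113 min = 10:53 AM.
The sync is bounded by the all-hands, so the earliest it can start is 10:53 AM.

10:53 AM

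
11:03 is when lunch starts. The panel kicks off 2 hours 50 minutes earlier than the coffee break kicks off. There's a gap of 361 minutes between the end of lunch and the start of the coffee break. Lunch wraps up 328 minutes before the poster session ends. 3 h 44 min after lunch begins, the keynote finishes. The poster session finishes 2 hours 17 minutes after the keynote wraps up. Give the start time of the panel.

14:47

The keynote ends at 11:03 + 224 min = 14:47.
The poster session ends at 14:47 + 137 min = 17:04.
Lunch ends at 17:04 − 328 min = 11:36.
The coffee break starts at 11:36 + 361 min = 17:37.
The panel starts at 17:37 − 170 min = 14:47.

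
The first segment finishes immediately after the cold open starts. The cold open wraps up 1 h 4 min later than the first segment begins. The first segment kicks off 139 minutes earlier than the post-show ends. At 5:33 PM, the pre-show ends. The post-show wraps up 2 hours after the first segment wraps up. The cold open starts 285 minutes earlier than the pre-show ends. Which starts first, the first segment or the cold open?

The cold open starts at 5:33 PM − 285 min = 12:48 PM.
So the first segment ends at 12:48 PM.
The post-show ends at 12:48 PM + 120 min = 2:48 PM.
The first segment starts at 2:48 PM − 139 min = 12:29 PM.
The first segment starts at 12:29 PM and the cold open starts at 12:48 PM, so the first segment is first.

the first segment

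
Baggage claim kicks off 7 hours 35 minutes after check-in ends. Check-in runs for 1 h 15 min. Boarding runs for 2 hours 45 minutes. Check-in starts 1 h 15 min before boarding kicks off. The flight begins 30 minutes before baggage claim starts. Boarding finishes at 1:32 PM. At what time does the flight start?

Boarding starts at 1:32 PM − 165 min = 10:47 AM.
Check-in starts at 10:47 AM − 75 min = 9:32 AM.
Check-in ends at 9:32 AM + 75 min = 10:47 AM.
Baggage claim starts at 10:47 AM + 455 min = 6:22 PM.
The flight starts at 6:22 PM − 30 min = 5:52 PM.

5:52 PM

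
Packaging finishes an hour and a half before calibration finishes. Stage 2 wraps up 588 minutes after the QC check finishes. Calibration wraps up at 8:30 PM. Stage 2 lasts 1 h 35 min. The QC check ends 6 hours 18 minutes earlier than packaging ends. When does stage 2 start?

Packaging ends at 8:30 PM − 90 min = 7:00 PM.
The QC check ends at 7:00 PM − 378 min = 12:42 PM.
Stage 2 ends at 12:42 PM + 588 min = 10:30 PM.
Stage 2 starts at 10:30 PM − 95 min = 8:55 PM.

8:55 PM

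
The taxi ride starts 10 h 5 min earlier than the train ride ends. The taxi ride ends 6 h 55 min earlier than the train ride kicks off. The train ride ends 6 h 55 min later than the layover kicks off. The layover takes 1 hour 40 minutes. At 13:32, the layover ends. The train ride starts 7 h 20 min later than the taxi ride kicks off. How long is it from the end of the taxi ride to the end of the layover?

The layover starts at 13:32 − 100 min = 11:52.
The train ride ends at 11:52 + 415 min = 18:47.
The taxi ride starts at 18:47 − 605 min = 08:42.
The train ride starts at 08:42 + 440 min = 16:02.
The taxi ride ends at 16:02 − 415 min = 09:07.
From 09:07 to 13:32 is 4 hours 25 minutes.

4 hours 25 minutes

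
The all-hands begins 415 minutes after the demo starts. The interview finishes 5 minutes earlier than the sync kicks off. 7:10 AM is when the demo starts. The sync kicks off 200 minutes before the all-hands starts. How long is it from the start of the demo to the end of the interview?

3.5 hours

The all-hands starts at 7:10 AM + 415 min = 2:05 PM.
The sync starts at 2:05 PM − 200 min = 10:45 AM.
The interview ends at 10:45 AM − 5 min = 10:40 AM.
From 7:10 AM to 10:40 AM is 3.5 hours.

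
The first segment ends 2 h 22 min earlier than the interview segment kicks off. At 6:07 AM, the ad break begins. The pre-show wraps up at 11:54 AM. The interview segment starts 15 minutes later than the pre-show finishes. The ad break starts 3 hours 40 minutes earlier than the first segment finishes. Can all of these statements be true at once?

Yes

The interview segment starts at 11:54 AM + 15 min = 12:09 PM.
The first segment ends at 12:09 PM − 142 min = 9:47 AM.
The ad break starts at 9:47 AM − 220 min = 6:07 AM.
That matches the stated 6:07 AM, so the schedule is consistent.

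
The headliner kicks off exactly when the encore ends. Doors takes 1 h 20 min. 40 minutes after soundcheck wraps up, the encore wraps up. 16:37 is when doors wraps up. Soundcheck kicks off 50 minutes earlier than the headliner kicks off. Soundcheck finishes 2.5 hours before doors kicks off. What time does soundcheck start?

Doors starts at 16:37 − 80 min = 15:17.
Soundcheck ends at 15:17 − 150 min = 12:47.
The encore ends at 12:47 + 40 min = 13:27.
So the headliner starts at 13:27.
Soundcheck starts at 13:27 − 50 min = 12:37.

12:37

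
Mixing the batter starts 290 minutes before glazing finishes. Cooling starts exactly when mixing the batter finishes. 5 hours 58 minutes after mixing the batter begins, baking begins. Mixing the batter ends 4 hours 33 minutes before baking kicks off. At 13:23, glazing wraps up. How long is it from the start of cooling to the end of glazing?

Mixing the batter starts at 13:23 − 290 min = 08:33.
Baking starts at 08:33 + 358 min = 14:31.
Mixing the batter ends at 14:31 − 273 min = 09:58.
So cooling starts at 09:58.
From 09:58 to 13:23 is 3 hours 25 minutes.

3 hours 25 minutes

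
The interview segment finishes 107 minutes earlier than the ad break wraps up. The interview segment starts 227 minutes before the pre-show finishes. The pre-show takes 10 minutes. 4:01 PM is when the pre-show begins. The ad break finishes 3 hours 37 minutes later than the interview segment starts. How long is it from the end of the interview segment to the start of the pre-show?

1 hour 47 minutes

The pre-show ends at 4:01 PM + 10 min = 4:11 PM.
The interview segment starts at 4:11 PM − 227 min = 12:24 PM.
The ad break ends at 12:24 PM + 217 min = 4:01 PM.
The interview segment ends at 4:01 PM − 107 min = 2:14 PM.
From 2:14 PM to 4:01 PM is 1 hour 47 minutes.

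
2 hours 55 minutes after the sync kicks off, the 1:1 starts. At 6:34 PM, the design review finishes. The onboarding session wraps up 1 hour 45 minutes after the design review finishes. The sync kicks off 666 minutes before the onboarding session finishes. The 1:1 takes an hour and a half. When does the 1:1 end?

The onboarding session ends at 6:34 PM + 105 min = 8:19 PM.
The sync starts at 8:19 PM − 666 min = 9:13 AM.
The 1:1 starts at 9:13 AM + 175 min = 12:08 PM.
The 1:1 ends at 12:08 PM + 90 min = 1:38 PM.

1:38 PM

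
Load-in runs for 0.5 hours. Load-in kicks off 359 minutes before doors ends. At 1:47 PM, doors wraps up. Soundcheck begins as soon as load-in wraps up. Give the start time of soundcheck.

8:18 AM

Load-in starts at 1:47 PM − 359 min = 7:48 AM.
Load-in ends at 7:48 AM + 30 min = 8:18 AM.
So soundcheck starts at 8:18 AM.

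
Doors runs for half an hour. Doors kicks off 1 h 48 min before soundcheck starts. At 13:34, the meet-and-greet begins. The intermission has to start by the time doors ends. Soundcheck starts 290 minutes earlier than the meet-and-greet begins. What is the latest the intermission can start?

Soundcheck starts at 13:34 − 290 min = 08:44.
Doors starts at 08:44 − 108 min = 06:56.
Doors ends at 06:56 + 30 min = 07:26.
The intermission is bounded by doors, so the latest it can start is 07:26.

07:26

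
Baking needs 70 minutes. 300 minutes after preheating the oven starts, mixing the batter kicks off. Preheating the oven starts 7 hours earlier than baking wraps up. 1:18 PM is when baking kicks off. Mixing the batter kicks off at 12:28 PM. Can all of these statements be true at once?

Yes

Baking ends at 1:18 PM + 70 min = 2:28 PM.
Preheating the oven starts at 2:28 PM − 420 min = 7:28 AM.
Mixing the batter starts at 7:28 AM + 300 min = 12:28 PM.
That matches the stated 12:28 PM, so the schedule is consistent.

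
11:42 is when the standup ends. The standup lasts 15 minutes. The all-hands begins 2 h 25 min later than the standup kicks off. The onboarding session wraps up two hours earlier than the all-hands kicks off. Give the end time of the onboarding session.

11:52

The standup starts at 11:42 − 15 min = 11:27.
The all-hands starts at 11:27 + 145 min = 13:52.
The onboarding session ends at 13:52 − 120 min = 11:52.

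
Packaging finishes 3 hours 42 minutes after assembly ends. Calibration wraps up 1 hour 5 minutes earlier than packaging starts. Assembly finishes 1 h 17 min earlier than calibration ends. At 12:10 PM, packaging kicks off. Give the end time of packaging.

1:30 PM

Calibration ends at 12:10 PM − 65 min = 11:05 AM.
Assembly ends at 11:05 AM − 77 min = 9:48 AM.
Packaging ends at 9:48 AM + 222 min = 1:30 PM.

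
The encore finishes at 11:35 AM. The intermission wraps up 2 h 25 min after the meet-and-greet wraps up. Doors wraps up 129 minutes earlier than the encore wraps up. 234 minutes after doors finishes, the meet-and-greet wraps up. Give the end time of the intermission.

3:45 PM

Doors ends at 11:35 AM − 129 min = 9:26 AM.
The meet-and-greet ends at 9:26 AM + 234 min = 1:20 PM.
The intermission ends at 1:20 PM + 145 min = 3:45 PM.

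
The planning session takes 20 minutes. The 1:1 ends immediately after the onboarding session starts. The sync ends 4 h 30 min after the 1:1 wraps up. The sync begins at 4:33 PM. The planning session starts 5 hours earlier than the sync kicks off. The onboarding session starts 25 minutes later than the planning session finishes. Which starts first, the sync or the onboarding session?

The planning session starts at 4:33 PM − 300 min = 11:33 AM.
The planning session ends at 11:33 AM + 20 min = 11:53 AM.
The onboarding session starts at 11:53 AM + 25 min = 12:18 PM.
The sync starts at 4:33 PM and the onboarding session starts at 12:18 PM, so the onboarding session is first.

the onboarding session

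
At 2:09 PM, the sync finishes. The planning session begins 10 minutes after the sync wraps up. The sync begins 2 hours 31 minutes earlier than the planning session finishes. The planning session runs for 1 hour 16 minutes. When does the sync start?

1:04 PM

The planning session starts at 2:09 PM + 10 min = 2:19 PM.
The planning session ends at 2:19 PM + 76 min = 3:35 PM.
The sync starts at 3:35 PM − 151 min = 1:04 PM.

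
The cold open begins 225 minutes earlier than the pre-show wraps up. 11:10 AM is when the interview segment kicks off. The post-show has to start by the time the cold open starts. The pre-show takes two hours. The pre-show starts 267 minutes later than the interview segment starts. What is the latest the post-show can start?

The pre-show starts at 11:10 AM + 267 min = 3:37 PM.
The pre-show ends at 3:37 PM + 120 min = 5:37 PM.
The cold open starts at 5:37 PM − 225 min = 1:52 PM.
The post-show is bounded by the cold open, so the latest it can start is 1:52 PM.

1:52 PM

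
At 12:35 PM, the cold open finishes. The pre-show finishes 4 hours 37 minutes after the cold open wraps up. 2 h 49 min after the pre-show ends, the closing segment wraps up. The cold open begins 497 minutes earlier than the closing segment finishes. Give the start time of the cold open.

11:44 AM

The pre-show ends at 12:35 PM + 277 min = 5:12 PM.
The closing segment ends at 5:12 PM + 169 min = 8:01 PM.
The cold open starts at 8:01 PM − 497 min = 11:44 AM.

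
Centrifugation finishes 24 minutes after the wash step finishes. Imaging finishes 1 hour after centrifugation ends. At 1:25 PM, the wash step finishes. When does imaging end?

2:49 PM

Centrifugation ends at 1:25 PM + 24 min = 1:49 PM.
Imaging ends at 1:49 PM + 60 min = 2:49 PM.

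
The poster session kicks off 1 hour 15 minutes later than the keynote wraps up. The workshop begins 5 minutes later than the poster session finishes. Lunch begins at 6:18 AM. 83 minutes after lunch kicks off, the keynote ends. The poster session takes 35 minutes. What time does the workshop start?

9:36 AM

The keynote ends at 6:18 AM + 83 min = 7:41 AM.
The poster session starts at 7:41 AM + 75 min = 8:56 AM.
The poster session ends at 8:56 AM + 35 min = 9:31 AM.
The workshop starts at 9:31 AM + 5 min = 9:36 AM.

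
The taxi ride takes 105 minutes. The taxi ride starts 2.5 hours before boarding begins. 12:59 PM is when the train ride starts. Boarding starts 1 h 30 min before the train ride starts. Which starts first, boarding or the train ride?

Boarding starts at 12:59 PM − 90 min = 11:29 AM.
Boarding starts at 11:29 AM and the train ride starts at 12:59 PM, so boarding is first.

boarding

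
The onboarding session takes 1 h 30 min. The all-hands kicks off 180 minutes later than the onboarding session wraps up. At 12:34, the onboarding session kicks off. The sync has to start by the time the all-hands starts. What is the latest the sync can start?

17:04

The onboarding session ends at 12:34 + 90 min = 14:04.
The all-hands starts at 14:04 + 180 min = 17:04.
The sync is bounded by the all-hands, so the latest it can start is 17:04.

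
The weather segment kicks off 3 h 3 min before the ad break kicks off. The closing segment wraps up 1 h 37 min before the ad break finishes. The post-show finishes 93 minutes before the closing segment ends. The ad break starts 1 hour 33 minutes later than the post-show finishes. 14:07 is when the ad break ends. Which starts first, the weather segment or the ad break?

The closing segment ends at 14:07 − 97 min = 12:30.
The post-show ends at 12:30 − 93 min = 10:57.
The ad break starts at 10:57 + 93 min = 12:30.
The weather segment starts at 12:30 − 183 min = 09:27.
The weather segment starts at 09:27 and the ad break starts at 12:30, so the weather segment is first.

the weather segment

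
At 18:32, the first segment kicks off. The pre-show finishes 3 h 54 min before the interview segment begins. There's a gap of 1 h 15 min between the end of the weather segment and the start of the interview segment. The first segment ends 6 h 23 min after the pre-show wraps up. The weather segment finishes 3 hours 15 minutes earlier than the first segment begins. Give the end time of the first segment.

The weather segment ends at 18:32 − 195 min = 15:17.
The interview segment starts at 15:17 + 75 min = 16:32.
The pre-show ends at 16:32 − 234 min = 12:38.
The first segment ends at 12:38 + 383 min = 19:01.

19:01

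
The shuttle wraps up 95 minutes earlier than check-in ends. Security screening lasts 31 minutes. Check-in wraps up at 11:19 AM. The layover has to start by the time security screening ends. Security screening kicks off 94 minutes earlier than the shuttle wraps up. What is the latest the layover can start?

8:41 AM

The shuttle ends at 11:19 AM − 95 min = 9:44 AM.
Security screening starts at 9:44 AM − 94 min = 8:10 AM.
Security screening ends at 8:10 AM + 31 min = 8:41 AM.
The layover is bounded by security screening, so the latest it can start is 8:41 AM.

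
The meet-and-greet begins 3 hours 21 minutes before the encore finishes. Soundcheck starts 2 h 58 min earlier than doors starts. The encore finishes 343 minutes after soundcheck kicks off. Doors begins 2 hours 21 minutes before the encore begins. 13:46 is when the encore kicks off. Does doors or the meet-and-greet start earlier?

Doors starts at 13:46 − 141 min = 11:25.
Soundcheck starts at 11:25 − 178 min = 08:27.
The encore ends at 08:27 + 343 min = 14:10.
The meet-and-greet starts at 14:10 − 201 min = 10:49.
Doors starts at 11:25 and the meet-and-greet starts at 10:49, so the meet-and-greet is first.

the meet-and-greet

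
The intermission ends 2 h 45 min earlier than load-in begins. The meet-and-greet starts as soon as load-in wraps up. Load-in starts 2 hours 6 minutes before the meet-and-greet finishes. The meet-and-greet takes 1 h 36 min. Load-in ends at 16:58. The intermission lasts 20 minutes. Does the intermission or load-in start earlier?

the intermission

The meet-and-greet starts at 16:58.
The meet-and-greet ends at 16:58 + 96 min = 18:34.
Load-in starts at 18:34 − 126 min = 16:28.
The intermission ends at 16:28 − 165 min = 13:43.
The intermission starts at 13:43 − 20 min = 13:23.
The intermission starts at 13:23 and load-in starts at 16:28, so the intermission is first.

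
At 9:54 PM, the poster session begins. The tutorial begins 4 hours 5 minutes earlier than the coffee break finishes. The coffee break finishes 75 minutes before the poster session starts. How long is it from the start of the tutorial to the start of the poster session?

5 h 20 min

The coffee break ends at 9:54 PM − 75 min = 8:39 PM.
The tutorial starts at 8:39 PM − 245 min = 4:34 PM.
From 4:34 PM to 9:54 PM is 5 h 20 min.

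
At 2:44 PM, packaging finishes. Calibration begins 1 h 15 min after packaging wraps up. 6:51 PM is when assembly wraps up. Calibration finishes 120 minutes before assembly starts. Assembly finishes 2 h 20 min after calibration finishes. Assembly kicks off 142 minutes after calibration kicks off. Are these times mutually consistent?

No

Calibration starts at 2:44 PM + 75 min = 3:59 PM.
Assembly starts at 3:59 PM + 142 min = 6:21 PM.
Calibration ends at 6:21 PM − 120 min = 4:21 PM.
Assembly ends at 4:21 PM + 140 min = 6:41 PM.
But assembly is also said to end at 6:51 PM — a 10-minute conflict.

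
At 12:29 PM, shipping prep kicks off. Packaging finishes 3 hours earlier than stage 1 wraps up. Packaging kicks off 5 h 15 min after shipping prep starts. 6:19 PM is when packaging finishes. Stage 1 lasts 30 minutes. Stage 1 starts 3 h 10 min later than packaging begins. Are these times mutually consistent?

Packaging starts at 12:29 PM + 315 min = 5:44 PM.
Stage 1 starts at 5:44 PM + 190 min = 8:54 PM.
Stage 1 ends at 8:54 PM + 30 min = 9:24 PM.
Packaging ends at 9:24 PM − 180 min = 6:24 PM.
But packaging is also said to end at 6:19 PM — a 5-minute conflict.

No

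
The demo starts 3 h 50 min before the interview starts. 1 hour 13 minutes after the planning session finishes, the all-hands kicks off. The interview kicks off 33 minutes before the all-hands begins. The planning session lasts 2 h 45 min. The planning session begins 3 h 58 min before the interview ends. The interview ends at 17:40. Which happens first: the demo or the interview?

The planning session starts at 17:40 − 238 min = 13:42.
The planning session ends at 13:42 + 165 min = 16:27.
The all-hands starts at 16:27 + 73 min = 17:40.
The interview starts at 17:40 − 33 min = 17:07.
The demo starts at 17:07 − 230 min = 13:17.
The demo starts at 13:17 and the interview starts at 17:07, so the demo is first.

the demo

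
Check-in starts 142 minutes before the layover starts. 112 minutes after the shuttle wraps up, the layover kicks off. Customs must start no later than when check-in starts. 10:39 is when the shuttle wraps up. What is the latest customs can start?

10:09

The layover starts at 10:39 + 112 min = 12:31.
Check-in starts at 12:31 − 142 min = 10:09.
Customs is bounded by check-in, so the latest it can start is 10:09.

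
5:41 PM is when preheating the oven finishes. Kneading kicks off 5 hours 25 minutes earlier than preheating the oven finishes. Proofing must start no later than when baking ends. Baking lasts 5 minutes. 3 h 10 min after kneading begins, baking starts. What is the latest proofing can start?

Kneading starts at 5:41 PM − 325 min = 12:16 PM.
Baking starts at 12:16 PM + 190 min = 3:26 PM.
Baking ends at 3:26 PM + 5 min = 3:31 PM.
Proofing is bounded by baking, so the latest it can start is 3:31 PM.

3:31 PM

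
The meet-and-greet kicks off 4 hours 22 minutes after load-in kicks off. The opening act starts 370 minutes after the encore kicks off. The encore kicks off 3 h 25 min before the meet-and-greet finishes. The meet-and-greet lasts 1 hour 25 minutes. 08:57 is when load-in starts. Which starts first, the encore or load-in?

load-in

The meet-and-greet starts at 08:57 + 262 min = 13:19.
The meet-and-greet ends at 13:19 + 85 min = 14:44.
The encore starts at 14:44 − 205 min = 11:19.
The encore starts at 11:19 and load-in starts at 08:57, so load-in is first.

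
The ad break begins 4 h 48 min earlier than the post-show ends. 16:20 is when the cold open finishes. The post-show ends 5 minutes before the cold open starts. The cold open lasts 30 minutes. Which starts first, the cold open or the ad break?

the ad break

The cold open starts at 16:20 − 30 min = 15:50.
The post-show ends at 15:50 − 5 min = 15:45.
The ad break starts at 15:45 − 288 min = 10:57.
The cold open starts at 15:50 and the ad break starts at 10:57, so the ad break is first.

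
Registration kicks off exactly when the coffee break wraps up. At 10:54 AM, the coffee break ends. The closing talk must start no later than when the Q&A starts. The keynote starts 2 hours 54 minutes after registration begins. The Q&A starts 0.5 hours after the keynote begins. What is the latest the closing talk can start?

Registration starts at 10:54 AM.
The keynote starts at 10:54 AM + 174 min = 1:48 PM.
The Q&A starts at 1:48 PM + 30 min = 2:18 PM.
The closing talk is bounded by the Q&A, so the latest it can start is 2:18 PM.

2:18 PM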